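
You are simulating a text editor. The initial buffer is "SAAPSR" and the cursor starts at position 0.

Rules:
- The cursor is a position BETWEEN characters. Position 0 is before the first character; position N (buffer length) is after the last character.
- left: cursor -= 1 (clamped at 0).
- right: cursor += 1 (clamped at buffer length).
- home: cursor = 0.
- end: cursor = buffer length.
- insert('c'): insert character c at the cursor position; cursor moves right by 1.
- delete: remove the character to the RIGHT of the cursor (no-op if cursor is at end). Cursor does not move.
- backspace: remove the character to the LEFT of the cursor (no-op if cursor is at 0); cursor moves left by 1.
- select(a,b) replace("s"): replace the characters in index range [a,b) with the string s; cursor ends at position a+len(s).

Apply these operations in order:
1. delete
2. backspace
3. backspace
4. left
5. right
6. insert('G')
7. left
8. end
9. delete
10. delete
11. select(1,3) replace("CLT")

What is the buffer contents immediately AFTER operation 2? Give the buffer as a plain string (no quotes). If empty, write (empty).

Answer: AAPSR

Derivation:
After op 1 (delete): buf='AAPSR' cursor=0
After op 2 (backspace): buf='AAPSR' cursor=0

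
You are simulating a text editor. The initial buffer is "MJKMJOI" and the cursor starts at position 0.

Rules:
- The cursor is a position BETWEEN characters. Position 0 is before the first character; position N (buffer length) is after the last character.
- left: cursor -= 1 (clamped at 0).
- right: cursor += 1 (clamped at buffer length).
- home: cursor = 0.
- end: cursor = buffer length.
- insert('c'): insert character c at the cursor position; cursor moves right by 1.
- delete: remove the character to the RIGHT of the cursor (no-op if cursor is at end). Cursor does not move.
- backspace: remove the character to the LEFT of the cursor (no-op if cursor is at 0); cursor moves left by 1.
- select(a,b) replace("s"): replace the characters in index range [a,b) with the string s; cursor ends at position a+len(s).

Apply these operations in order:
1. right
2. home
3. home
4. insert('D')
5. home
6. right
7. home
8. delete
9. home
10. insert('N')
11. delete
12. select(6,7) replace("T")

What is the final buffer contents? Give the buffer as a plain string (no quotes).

Answer: NJKMJOT

Derivation:
After op 1 (right): buf='MJKMJOI' cursor=1
After op 2 (home): buf='MJKMJOI' cursor=0
After op 3 (home): buf='MJKMJOI' cursor=0
After op 4 (insert('D')): buf='DMJKMJOI' cursor=1
After op 5 (home): buf='DMJKMJOI' cursor=0
After op 6 (right): buf='DMJKMJOI' cursor=1
After op 7 (home): buf='DMJKMJOI' cursor=0
After op 8 (delete): buf='MJKMJOI' cursor=0
After op 9 (home): buf='MJKMJOI' cursor=0
After op 10 (insert('N')): buf='NMJKMJOI' cursor=1
After op 11 (delete): buf='NJKMJOI' cursor=1
After op 12 (select(6,7) replace("T")): buf='NJKMJOT' cursor=7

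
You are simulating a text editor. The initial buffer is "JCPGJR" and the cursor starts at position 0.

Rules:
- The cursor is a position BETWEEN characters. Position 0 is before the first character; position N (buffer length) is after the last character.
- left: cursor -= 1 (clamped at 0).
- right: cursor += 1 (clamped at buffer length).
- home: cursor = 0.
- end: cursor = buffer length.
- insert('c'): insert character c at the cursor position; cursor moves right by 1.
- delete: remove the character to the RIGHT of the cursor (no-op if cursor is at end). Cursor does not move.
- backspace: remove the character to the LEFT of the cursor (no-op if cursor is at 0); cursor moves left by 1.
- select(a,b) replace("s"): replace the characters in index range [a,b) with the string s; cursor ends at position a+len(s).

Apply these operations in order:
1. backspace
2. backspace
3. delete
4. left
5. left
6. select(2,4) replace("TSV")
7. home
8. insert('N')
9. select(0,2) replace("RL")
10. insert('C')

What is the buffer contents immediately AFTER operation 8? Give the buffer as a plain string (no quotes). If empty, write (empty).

Answer: NCPTSVR

Derivation:
After op 1 (backspace): buf='JCPGJR' cursor=0
After op 2 (backspace): buf='JCPGJR' cursor=0
After op 3 (delete): buf='CPGJR' cursor=0
After op 4 (left): buf='CPGJR' cursor=0
After op 5 (left): buf='CPGJR' cursor=0
After op 6 (select(2,4) replace("TSV")): buf='CPTSVR' cursor=5
After op 7 (home): buf='CPTSVR' cursor=0
After op 8 (insert('N')): buf='NCPTSVR' cursor=1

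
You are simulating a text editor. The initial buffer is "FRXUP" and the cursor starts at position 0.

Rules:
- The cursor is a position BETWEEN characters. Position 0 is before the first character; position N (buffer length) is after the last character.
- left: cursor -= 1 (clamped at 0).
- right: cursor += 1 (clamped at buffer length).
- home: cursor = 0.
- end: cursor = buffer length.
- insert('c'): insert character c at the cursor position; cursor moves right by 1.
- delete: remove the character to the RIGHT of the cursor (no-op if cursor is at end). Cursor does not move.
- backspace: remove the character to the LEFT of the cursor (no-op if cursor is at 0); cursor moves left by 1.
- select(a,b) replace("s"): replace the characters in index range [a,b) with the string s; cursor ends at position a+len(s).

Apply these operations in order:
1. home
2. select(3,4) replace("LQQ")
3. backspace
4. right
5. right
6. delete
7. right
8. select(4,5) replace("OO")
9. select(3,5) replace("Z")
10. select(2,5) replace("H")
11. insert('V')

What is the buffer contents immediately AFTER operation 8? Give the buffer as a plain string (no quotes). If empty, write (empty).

Answer: FRXLOOP

Derivation:
After op 1 (home): buf='FRXUP' cursor=0
After op 2 (select(3,4) replace("LQQ")): buf='FRXLQQP' cursor=6
After op 3 (backspace): buf='FRXLQP' cursor=5
After op 4 (right): buf='FRXLQP' cursor=6
After op 5 (right): buf='FRXLQP' cursor=6
After op 6 (delete): buf='FRXLQP' cursor=6
After op 7 (right): buf='FRXLQP' cursor=6
After op 8 (select(4,5) replace("OO")): buf='FRXLOOP' cursor=6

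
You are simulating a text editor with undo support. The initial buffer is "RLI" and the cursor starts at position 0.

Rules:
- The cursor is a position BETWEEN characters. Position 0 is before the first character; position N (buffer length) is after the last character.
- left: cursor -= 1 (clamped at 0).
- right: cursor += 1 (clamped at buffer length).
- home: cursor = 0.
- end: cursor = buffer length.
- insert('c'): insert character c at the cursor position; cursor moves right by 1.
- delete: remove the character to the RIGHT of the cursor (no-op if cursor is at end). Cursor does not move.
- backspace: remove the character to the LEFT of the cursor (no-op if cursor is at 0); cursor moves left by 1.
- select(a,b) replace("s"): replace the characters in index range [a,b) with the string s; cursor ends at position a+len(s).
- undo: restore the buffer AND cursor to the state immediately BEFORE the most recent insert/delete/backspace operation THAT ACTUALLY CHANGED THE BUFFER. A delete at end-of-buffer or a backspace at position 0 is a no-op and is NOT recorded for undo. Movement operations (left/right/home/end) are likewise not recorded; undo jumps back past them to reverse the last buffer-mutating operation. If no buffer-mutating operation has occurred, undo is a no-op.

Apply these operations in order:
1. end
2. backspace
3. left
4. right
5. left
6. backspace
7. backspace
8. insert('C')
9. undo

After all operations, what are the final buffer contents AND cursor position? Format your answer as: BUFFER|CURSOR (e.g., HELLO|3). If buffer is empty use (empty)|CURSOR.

Answer: L|0

Derivation:
After op 1 (end): buf='RLI' cursor=3
After op 2 (backspace): buf='RL' cursor=2
After op 3 (left): buf='RL' cursor=1
After op 4 (right): buf='RL' cursor=2
After op 5 (left): buf='RL' cursor=1
After op 6 (backspace): buf='L' cursor=0
After op 7 (backspace): buf='L' cursor=0
After op 8 (insert('C')): buf='CL' cursor=1
After op 9 (undo): buf='L' cursor=0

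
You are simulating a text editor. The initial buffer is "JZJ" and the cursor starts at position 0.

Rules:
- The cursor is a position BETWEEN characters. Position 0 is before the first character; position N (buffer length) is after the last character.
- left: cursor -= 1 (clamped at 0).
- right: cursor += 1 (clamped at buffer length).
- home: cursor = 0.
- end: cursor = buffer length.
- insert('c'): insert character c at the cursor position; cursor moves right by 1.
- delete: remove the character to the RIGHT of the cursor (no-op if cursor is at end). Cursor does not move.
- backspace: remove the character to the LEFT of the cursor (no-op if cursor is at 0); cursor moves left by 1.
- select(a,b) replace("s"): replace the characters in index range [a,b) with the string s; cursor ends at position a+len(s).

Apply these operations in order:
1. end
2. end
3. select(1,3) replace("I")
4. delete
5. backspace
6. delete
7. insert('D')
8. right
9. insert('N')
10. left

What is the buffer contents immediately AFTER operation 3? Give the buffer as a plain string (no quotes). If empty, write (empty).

After op 1 (end): buf='JZJ' cursor=3
After op 2 (end): buf='JZJ' cursor=3
After op 3 (select(1,3) replace("I")): buf='JI' cursor=2

Answer: JI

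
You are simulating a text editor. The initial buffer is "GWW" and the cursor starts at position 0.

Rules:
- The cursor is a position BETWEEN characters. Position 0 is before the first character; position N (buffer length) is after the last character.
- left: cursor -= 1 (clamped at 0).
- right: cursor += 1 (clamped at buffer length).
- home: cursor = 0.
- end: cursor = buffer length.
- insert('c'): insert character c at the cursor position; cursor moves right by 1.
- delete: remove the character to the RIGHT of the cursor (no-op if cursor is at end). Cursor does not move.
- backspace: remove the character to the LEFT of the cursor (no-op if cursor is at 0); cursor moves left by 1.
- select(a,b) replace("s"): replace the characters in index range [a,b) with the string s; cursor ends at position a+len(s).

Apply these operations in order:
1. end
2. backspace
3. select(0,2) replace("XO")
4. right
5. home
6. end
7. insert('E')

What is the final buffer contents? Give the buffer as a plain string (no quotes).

After op 1 (end): buf='GWW' cursor=3
After op 2 (backspace): buf='GW' cursor=2
After op 3 (select(0,2) replace("XO")): buf='XO' cursor=2
After op 4 (right): buf='XO' cursor=2
After op 5 (home): buf='XO' cursor=0
After op 6 (end): buf='XO' cursor=2
After op 7 (insert('E')): buf='XOE' cursor=3

Answer: XOE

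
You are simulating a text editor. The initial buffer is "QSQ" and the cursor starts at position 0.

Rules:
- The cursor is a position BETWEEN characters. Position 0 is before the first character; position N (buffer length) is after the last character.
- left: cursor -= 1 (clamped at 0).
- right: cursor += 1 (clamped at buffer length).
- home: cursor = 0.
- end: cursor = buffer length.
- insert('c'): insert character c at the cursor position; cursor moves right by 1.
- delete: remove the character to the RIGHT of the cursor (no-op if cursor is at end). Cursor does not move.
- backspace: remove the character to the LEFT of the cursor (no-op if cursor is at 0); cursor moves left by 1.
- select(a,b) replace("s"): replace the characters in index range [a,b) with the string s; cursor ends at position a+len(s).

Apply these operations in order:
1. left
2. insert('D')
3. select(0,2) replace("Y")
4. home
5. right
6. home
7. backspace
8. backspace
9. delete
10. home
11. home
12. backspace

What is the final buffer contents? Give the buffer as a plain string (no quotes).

Answer: SQ

Derivation:
After op 1 (left): buf='QSQ' cursor=0
After op 2 (insert('D')): buf='DQSQ' cursor=1
After op 3 (select(0,2) replace("Y")): buf='YSQ' cursor=1
After op 4 (home): buf='YSQ' cursor=0
After op 5 (right): buf='YSQ' cursor=1
After op 6 (home): buf='YSQ' cursor=0
After op 7 (backspace): buf='YSQ' cursor=0
After op 8 (backspace): buf='YSQ' cursor=0
After op 9 (delete): buf='SQ' cursor=0
After op 10 (home): buf='SQ' cursor=0
After op 11 (home): buf='SQ' cursor=0
After op 12 (backspace): buf='SQ' cursor=0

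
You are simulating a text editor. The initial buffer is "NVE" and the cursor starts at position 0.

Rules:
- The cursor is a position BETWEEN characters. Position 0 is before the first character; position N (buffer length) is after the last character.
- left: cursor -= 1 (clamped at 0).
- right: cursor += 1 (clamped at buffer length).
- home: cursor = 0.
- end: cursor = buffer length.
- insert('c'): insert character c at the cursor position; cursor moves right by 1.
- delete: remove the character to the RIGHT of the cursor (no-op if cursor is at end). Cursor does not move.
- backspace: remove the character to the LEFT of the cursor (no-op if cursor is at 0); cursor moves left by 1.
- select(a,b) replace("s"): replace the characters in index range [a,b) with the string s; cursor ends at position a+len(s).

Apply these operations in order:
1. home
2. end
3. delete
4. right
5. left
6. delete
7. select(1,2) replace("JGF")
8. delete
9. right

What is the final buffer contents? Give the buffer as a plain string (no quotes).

After op 1 (home): buf='NVE' cursor=0
After op 2 (end): buf='NVE' cursor=3
After op 3 (delete): buf='NVE' cursor=3
After op 4 (right): buf='NVE' cursor=3
After op 5 (left): buf='NVE' cursor=2
After op 6 (delete): buf='NV' cursor=2
After op 7 (select(1,2) replace("JGF")): buf='NJGF' cursor=4
After op 8 (delete): buf='NJGF' cursor=4
After op 9 (right): buf='NJGF' cursor=4

Answer: NJGF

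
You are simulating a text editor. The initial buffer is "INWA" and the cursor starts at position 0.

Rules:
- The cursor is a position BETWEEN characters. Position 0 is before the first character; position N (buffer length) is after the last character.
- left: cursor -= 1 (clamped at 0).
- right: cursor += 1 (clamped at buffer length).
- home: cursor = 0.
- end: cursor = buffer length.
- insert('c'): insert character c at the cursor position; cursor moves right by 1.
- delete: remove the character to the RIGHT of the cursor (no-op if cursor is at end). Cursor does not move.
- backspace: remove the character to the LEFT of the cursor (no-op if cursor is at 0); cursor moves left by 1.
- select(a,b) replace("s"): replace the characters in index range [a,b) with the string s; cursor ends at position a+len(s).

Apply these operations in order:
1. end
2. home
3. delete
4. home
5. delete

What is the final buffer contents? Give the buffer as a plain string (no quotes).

Answer: WA

Derivation:
After op 1 (end): buf='INWA' cursor=4
After op 2 (home): buf='INWA' cursor=0
After op 3 (delete): buf='NWA' cursor=0
After op 4 (home): buf='NWA' cursor=0
After op 5 (delete): buf='WA' cursor=0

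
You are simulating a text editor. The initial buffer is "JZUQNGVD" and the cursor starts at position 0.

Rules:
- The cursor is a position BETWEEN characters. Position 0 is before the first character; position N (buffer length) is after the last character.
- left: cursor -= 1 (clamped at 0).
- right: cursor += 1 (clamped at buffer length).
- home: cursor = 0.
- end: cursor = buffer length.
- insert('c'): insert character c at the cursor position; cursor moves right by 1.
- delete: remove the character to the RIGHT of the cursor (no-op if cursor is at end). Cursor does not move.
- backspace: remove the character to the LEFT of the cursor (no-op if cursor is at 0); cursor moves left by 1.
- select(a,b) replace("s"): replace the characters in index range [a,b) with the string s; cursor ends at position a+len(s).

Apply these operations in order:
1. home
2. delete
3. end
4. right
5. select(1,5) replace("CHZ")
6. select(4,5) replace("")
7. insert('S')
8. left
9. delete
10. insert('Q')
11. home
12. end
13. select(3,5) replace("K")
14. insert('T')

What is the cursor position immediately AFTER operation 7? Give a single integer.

After op 1 (home): buf='JZUQNGVD' cursor=0
After op 2 (delete): buf='ZUQNGVD' cursor=0
After op 3 (end): buf='ZUQNGVD' cursor=7
After op 4 (right): buf='ZUQNGVD' cursor=7
After op 5 (select(1,5) replace("CHZ")): buf='ZCHZVD' cursor=4
After op 6 (select(4,5) replace("")): buf='ZCHZD' cursor=4
After op 7 (insert('S')): buf='ZCHZSD' cursor=5

Answer: 5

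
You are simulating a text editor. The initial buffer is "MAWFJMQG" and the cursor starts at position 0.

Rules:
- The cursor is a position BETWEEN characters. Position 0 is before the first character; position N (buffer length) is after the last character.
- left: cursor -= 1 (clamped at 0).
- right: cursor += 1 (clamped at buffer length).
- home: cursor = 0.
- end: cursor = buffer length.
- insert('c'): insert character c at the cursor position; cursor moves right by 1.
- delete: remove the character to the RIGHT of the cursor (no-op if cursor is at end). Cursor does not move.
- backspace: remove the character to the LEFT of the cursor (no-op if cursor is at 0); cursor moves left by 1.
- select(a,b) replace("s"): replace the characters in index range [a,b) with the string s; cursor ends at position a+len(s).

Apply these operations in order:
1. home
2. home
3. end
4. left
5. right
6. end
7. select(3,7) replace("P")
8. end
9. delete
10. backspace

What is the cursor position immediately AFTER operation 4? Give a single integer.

Answer: 7

Derivation:
After op 1 (home): buf='MAWFJMQG' cursor=0
After op 2 (home): buf='MAWFJMQG' cursor=0
After op 3 (end): buf='MAWFJMQG' cursor=8
After op 4 (left): buf='MAWFJMQG' cursor=7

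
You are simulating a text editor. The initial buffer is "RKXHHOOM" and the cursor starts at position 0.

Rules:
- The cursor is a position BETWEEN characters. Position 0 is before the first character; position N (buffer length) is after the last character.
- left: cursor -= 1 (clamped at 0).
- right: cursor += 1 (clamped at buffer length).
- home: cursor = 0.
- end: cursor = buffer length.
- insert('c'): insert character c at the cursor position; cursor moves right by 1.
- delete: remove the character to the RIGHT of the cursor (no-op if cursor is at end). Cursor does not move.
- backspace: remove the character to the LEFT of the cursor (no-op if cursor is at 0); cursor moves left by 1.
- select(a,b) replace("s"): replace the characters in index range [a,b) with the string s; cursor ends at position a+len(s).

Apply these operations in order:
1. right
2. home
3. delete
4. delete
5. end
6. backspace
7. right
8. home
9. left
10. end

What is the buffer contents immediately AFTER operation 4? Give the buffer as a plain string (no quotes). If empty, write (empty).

Answer: XHHOOM

Derivation:
After op 1 (right): buf='RKXHHOOM' cursor=1
After op 2 (home): buf='RKXHHOOM' cursor=0
After op 3 (delete): buf='KXHHOOM' cursor=0
After op 4 (delete): buf='XHHOOM' cursor=0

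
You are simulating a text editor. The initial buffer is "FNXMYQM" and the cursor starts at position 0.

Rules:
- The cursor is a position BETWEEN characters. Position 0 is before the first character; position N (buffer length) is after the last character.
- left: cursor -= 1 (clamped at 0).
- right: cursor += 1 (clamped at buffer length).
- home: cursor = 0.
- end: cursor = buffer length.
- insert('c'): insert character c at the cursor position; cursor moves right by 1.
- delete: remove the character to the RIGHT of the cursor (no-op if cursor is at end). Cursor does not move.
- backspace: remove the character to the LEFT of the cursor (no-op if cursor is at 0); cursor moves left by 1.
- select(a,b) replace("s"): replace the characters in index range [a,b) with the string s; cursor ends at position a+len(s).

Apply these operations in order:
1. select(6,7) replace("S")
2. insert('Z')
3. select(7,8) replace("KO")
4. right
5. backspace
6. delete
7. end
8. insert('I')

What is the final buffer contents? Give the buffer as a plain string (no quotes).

After op 1 (select(6,7) replace("S")): buf='FNXMYQS' cursor=7
After op 2 (insert('Z')): buf='FNXMYQSZ' cursor=8
After op 3 (select(7,8) replace("KO")): buf='FNXMYQSKO' cursor=9
After op 4 (right): buf='FNXMYQSKO' cursor=9
After op 5 (backspace): buf='FNXMYQSK' cursor=8
After op 6 (delete): buf='FNXMYQSK' cursor=8
After op 7 (end): buf='FNXMYQSK' cursor=8
After op 8 (insert('I')): buf='FNXMYQSKI' cursor=9

Answer: FNXMYQSKI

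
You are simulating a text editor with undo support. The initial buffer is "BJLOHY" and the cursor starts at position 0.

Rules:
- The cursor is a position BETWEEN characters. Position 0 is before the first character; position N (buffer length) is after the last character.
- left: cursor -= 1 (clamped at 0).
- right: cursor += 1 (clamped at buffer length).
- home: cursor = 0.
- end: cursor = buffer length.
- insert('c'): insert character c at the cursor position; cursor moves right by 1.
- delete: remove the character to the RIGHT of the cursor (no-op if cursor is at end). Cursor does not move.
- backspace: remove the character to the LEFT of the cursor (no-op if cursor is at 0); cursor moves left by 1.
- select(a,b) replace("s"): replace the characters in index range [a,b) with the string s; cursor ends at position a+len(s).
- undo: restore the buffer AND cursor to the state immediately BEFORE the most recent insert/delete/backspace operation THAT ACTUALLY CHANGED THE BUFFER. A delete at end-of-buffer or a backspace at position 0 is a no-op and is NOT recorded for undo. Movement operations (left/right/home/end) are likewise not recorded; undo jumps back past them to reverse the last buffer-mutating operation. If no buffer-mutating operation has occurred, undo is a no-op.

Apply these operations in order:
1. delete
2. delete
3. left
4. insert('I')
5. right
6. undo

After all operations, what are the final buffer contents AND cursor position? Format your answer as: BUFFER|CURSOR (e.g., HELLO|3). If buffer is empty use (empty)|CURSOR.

Answer: LOHY|0

Derivation:
After op 1 (delete): buf='JLOHY' cursor=0
After op 2 (delete): buf='LOHY' cursor=0
After op 3 (left): buf='LOHY' cursor=0
After op 4 (insert('I')): buf='ILOHY' cursor=1
After op 5 (right): buf='ILOHY' cursor=2
After op 6 (undo): buf='LOHY' cursor=0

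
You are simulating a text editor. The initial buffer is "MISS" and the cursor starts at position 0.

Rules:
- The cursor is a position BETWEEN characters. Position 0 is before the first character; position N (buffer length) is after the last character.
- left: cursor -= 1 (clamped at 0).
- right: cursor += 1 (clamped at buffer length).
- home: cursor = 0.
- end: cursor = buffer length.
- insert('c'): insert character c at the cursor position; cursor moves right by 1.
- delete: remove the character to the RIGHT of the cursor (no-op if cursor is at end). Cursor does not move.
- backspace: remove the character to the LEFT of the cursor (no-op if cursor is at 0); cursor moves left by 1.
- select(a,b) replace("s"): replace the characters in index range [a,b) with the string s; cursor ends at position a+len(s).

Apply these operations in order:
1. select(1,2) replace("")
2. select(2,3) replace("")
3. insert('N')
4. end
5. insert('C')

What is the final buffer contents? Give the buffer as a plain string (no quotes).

Answer: MSNC

Derivation:
After op 1 (select(1,2) replace("")): buf='MSS' cursor=1
After op 2 (select(2,3) replace("")): buf='MS' cursor=2
After op 3 (insert('N')): buf='MSN' cursor=3
After op 4 (end): buf='MSN' cursor=3
After op 5 (insert('C')): buf='MSNC' cursor=4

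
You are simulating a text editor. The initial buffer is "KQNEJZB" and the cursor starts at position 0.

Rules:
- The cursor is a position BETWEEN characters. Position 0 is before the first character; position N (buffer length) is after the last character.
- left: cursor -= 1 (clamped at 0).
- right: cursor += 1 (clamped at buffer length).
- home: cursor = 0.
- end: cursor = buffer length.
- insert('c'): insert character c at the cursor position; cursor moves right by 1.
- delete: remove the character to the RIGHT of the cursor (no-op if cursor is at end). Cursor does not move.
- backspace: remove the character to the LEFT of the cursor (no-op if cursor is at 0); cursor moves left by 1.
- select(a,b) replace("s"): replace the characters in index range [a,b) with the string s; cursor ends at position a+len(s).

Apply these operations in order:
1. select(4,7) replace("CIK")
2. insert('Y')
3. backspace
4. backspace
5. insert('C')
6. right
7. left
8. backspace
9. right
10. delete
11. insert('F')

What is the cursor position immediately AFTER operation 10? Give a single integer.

Answer: 6

Derivation:
After op 1 (select(4,7) replace("CIK")): buf='KQNECIK' cursor=7
After op 2 (insert('Y')): buf='KQNECIKY' cursor=8
After op 3 (backspace): buf='KQNECIK' cursor=7
After op 4 (backspace): buf='KQNECI' cursor=6
After op 5 (insert('C')): buf='KQNECIC' cursor=7
After op 6 (right): buf='KQNECIC' cursor=7
After op 7 (left): buf='KQNECIC' cursor=6
After op 8 (backspace): buf='KQNECC' cursor=5
After op 9 (right): buf='KQNECC' cursor=6
After op 10 (delete): buf='KQNECC' cursor=6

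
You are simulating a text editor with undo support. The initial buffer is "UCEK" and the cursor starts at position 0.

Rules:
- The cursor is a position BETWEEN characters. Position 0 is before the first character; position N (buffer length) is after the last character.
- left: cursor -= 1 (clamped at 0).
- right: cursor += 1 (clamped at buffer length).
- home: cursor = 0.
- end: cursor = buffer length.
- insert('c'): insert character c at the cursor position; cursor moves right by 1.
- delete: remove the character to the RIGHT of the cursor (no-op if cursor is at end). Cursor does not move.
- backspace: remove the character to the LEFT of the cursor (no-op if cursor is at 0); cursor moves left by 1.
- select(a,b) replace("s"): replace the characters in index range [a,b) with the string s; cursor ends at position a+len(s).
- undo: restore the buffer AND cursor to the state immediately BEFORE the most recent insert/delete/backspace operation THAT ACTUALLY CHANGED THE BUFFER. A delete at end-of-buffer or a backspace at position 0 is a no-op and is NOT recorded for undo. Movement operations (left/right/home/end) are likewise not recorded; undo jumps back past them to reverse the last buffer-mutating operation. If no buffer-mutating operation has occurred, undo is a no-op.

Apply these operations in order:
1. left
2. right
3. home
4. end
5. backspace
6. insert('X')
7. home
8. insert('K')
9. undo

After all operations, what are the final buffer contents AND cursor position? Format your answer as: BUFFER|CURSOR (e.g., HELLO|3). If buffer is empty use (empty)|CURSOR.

Answer: UCEX|0

Derivation:
After op 1 (left): buf='UCEK' cursor=0
After op 2 (right): buf='UCEK' cursor=1
After op 3 (home): buf='UCEK' cursor=0
After op 4 (end): buf='UCEK' cursor=4
After op 5 (backspace): buf='UCE' cursor=3
After op 6 (insert('X')): buf='UCEX' cursor=4
After op 7 (home): buf='UCEX' cursor=0
After op 8 (insert('K')): buf='KUCEX' cursor=1
After op 9 (undo): buf='UCEX' cursor=0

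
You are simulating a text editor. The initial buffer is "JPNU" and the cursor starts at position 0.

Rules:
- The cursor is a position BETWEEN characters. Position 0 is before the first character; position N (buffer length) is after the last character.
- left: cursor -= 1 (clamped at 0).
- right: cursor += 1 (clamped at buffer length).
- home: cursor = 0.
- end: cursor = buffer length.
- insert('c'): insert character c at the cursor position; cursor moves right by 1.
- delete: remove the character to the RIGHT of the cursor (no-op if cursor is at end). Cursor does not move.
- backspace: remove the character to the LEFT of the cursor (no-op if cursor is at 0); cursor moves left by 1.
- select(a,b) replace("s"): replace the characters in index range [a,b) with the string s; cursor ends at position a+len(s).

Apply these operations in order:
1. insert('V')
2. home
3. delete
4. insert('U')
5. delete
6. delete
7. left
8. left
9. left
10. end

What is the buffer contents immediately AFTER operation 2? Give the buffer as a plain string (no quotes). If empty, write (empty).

Answer: VJPNU

Derivation:
After op 1 (insert('V')): buf='VJPNU' cursor=1
After op 2 (home): buf='VJPNU' cursor=0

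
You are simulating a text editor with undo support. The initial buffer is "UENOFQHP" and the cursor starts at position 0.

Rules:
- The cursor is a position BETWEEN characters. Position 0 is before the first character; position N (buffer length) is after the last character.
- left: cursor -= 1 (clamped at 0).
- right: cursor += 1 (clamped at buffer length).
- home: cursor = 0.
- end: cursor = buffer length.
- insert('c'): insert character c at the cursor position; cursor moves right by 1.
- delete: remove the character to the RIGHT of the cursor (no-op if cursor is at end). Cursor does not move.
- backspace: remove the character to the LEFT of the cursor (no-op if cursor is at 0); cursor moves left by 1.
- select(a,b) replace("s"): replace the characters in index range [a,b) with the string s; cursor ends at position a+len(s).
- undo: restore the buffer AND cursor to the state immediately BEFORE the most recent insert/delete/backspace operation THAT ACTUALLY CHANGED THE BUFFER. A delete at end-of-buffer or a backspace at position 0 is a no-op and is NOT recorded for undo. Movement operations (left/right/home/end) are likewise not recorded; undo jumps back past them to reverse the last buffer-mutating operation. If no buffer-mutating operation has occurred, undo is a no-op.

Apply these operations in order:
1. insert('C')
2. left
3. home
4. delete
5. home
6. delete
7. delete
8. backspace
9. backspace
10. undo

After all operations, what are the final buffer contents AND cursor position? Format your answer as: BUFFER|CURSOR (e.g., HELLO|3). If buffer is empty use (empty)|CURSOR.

After op 1 (insert('C')): buf='CUENOFQHP' cursor=1
After op 2 (left): buf='CUENOFQHP' cursor=0
After op 3 (home): buf='CUENOFQHP' cursor=0
After op 4 (delete): buf='UENOFQHP' cursor=0
After op 5 (home): buf='UENOFQHP' cursor=0
After op 6 (delete): buf='ENOFQHP' cursor=0
After op 7 (delete): buf='NOFQHP' cursor=0
After op 8 (backspace): buf='NOFQHP' cursor=0
After op 9 (backspace): buf='NOFQHP' cursor=0
After op 10 (undo): buf='ENOFQHP' cursor=0

Answer: ENOFQHP|0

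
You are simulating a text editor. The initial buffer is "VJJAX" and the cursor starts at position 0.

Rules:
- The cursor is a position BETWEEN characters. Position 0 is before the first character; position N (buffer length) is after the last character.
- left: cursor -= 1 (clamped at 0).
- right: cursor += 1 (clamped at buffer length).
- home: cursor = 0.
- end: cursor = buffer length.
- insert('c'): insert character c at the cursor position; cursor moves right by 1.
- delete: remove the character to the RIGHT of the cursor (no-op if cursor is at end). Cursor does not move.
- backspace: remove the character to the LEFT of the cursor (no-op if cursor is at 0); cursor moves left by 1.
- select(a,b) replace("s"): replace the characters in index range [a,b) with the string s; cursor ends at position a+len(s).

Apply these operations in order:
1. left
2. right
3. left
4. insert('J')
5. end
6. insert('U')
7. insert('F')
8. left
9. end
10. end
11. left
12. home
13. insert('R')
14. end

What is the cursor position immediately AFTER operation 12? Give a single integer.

Answer: 0

Derivation:
After op 1 (left): buf='VJJAX' cursor=0
After op 2 (right): buf='VJJAX' cursor=1
After op 3 (left): buf='VJJAX' cursor=0
After op 4 (insert('J')): buf='JVJJAX' cursor=1
After op 5 (end): buf='JVJJAX' cursor=6
After op 6 (insert('U')): buf='JVJJAXU' cursor=7
After op 7 (insert('F')): buf='JVJJAXUF' cursor=8
After op 8 (left): buf='JVJJAXUF' cursor=7
After op 9 (end): buf='JVJJAXUF' cursor=8
After op 10 (end): buf='JVJJAXUF' cursor=8
After op 11 (left): buf='JVJJAXUF' cursor=7
After op 12 (home): buf='JVJJAXUF' cursor=0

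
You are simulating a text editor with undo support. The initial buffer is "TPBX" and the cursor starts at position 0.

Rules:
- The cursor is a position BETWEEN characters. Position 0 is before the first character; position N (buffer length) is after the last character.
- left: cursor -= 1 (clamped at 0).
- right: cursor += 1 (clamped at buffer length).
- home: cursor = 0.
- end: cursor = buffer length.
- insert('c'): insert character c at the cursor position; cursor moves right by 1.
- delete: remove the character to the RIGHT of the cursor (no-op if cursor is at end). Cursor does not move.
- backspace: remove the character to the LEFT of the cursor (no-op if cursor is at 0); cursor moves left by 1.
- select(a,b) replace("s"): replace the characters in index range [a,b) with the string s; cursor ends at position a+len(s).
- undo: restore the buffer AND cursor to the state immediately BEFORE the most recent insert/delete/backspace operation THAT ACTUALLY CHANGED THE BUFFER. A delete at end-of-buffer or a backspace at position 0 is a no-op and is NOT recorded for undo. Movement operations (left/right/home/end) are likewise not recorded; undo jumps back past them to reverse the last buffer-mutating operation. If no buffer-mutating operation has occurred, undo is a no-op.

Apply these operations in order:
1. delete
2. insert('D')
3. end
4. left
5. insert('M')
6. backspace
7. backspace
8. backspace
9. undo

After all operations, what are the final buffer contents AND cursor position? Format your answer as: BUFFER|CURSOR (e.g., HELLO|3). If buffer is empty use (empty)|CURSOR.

Answer: DPX|2

Derivation:
After op 1 (delete): buf='PBX' cursor=0
After op 2 (insert('D')): buf='DPBX' cursor=1
After op 3 (end): buf='DPBX' cursor=4
After op 4 (left): buf='DPBX' cursor=3
After op 5 (insert('M')): buf='DPBMX' cursor=4
After op 6 (backspace): buf='DPBX' cursor=3
After op 7 (backspace): buf='DPX' cursor=2
After op 8 (backspace): buf='DX' cursor=1
After op 9 (undo): buf='DPX' cursor=2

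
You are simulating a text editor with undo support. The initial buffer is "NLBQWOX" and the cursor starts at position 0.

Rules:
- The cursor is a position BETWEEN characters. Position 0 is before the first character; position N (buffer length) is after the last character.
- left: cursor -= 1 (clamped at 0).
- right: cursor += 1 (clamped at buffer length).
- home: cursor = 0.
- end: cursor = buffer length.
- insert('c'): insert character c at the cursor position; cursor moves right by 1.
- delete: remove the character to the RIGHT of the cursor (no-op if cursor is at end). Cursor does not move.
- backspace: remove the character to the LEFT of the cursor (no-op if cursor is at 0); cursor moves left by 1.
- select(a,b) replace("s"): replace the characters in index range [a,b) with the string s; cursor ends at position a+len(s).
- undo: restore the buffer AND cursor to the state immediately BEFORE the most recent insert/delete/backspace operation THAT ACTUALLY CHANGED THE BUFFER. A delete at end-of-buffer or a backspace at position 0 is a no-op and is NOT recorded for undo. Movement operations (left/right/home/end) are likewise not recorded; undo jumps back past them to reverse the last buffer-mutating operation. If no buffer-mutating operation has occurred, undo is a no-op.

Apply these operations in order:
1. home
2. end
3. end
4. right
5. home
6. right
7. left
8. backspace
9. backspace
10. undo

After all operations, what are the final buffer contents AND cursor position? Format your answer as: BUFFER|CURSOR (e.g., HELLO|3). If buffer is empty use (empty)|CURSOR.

After op 1 (home): buf='NLBQWOX' cursor=0
After op 2 (end): buf='NLBQWOX' cursor=7
After op 3 (end): buf='NLBQWOX' cursor=7
After op 4 (right): buf='NLBQWOX' cursor=7
After op 5 (home): buf='NLBQWOX' cursor=0
After op 6 (right): buf='NLBQWOX' cursor=1
After op 7 (left): buf='NLBQWOX' cursor=0
After op 8 (backspace): buf='NLBQWOX' cursor=0
After op 9 (backspace): buf='NLBQWOX' cursor=0
After op 10 (undo): buf='NLBQWOX' cursor=0

Answer: NLBQWOX|0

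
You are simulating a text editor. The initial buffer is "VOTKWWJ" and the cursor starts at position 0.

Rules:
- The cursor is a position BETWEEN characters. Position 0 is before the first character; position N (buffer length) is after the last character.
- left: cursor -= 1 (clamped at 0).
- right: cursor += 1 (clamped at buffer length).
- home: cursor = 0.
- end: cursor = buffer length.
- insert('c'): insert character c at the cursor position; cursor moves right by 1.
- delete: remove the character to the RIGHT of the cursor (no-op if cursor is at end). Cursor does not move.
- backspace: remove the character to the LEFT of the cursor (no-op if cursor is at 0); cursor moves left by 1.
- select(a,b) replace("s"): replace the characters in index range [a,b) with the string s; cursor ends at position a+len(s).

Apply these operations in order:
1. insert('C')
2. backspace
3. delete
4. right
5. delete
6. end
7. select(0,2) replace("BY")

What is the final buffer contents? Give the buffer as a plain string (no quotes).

Answer: BYWWJ

Derivation:
After op 1 (insert('C')): buf='CVOTKWWJ' cursor=1
After op 2 (backspace): buf='VOTKWWJ' cursor=0
After op 3 (delete): buf='OTKWWJ' cursor=0
After op 4 (right): buf='OTKWWJ' cursor=1
After op 5 (delete): buf='OKWWJ' cursor=1
After op 6 (end): buf='OKWWJ' cursor=5
After op 7 (select(0,2) replace("BY")): buf='BYWWJ' cursor=2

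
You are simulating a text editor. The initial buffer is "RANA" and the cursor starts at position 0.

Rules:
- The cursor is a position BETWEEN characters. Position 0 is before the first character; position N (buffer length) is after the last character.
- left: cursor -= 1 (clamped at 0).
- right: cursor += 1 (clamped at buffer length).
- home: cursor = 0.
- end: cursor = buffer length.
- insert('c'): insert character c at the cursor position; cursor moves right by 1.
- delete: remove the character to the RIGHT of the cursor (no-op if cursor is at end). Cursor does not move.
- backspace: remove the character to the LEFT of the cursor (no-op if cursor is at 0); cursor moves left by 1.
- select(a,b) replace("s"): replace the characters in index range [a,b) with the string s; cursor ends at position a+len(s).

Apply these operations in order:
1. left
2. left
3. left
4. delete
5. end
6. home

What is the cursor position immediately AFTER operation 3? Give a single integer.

After op 1 (left): buf='RANA' cursor=0
After op 2 (left): buf='RANA' cursor=0
After op 3 (left): buf='RANA' cursor=0

Answer: 0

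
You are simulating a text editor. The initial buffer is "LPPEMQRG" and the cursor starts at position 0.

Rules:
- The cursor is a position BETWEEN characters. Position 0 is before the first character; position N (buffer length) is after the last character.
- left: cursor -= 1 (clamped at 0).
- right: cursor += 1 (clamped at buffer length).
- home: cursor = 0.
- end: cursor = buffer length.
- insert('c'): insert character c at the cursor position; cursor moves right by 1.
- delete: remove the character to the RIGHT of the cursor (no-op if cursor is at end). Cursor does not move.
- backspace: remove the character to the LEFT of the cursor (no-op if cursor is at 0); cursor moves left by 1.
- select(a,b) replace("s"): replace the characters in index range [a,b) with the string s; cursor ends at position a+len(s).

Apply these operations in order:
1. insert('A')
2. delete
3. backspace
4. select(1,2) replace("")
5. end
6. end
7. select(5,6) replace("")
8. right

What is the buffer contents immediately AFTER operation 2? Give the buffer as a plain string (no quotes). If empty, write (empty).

Answer: APPEMQRG

Derivation:
After op 1 (insert('A')): buf='ALPPEMQRG' cursor=1
After op 2 (delete): buf='APPEMQRG' cursor=1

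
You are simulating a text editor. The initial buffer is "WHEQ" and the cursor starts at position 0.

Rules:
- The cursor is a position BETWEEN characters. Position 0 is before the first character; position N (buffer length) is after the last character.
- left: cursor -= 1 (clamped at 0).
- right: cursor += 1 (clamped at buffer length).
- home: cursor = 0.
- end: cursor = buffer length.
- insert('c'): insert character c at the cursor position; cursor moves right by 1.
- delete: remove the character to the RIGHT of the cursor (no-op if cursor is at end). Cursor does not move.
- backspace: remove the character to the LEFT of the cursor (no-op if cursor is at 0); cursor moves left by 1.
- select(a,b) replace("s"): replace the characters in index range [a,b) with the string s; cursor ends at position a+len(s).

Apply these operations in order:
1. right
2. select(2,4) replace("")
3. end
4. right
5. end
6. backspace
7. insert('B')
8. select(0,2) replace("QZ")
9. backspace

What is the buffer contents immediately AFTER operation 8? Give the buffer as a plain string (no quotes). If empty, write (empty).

Answer: QZ

Derivation:
After op 1 (right): buf='WHEQ' cursor=1
After op 2 (select(2,4) replace("")): buf='WH' cursor=2
After op 3 (end): buf='WH' cursor=2
After op 4 (right): buf='WH' cursor=2
After op 5 (end): buf='WH' cursor=2
After op 6 (backspace): buf='W' cursor=1
After op 7 (insert('B')): buf='WB' cursor=2
After op 8 (select(0,2) replace("QZ")): buf='QZ' cursor=2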